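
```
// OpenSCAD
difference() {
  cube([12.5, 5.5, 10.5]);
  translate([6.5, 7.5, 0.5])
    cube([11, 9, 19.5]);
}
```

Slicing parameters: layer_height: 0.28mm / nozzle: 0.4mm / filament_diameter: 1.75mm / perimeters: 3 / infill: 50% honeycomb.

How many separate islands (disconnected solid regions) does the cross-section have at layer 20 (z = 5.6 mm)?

At z = 5.6 mm: the cube is present — its section is the full 12.5×5.5 rectangle; the 11×9 cube at (6.5, 7.5) contributes its full rectangle; After the difference (first − rest): starting from the 12.5×5.5 cube, the 11×9 cube at (6.5, 7.5) misses the remaining region (no effect) — 1 connected region. Overall, the cross-section is a single solid region. Island count = 1.

1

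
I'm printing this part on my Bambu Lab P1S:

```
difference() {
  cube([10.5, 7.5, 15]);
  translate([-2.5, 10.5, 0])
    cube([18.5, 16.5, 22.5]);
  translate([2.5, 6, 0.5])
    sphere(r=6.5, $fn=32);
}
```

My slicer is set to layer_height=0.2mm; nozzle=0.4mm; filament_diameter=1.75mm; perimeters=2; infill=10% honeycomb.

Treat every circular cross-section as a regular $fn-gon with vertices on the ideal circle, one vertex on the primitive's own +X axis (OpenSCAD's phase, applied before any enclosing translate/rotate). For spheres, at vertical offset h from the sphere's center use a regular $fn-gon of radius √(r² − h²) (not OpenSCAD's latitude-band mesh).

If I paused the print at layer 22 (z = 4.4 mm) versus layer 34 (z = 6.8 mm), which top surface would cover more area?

Layer 22 (z = 4.4): the cube is present — its section is the full 10.5×7.5 rectangle (area 78.75 mm²); the 18.5×16.5 cube at (-2.5, 10.5) contributes its full rectangle (area 305.25 mm²); the r=6.5 sphere at (2.5, 6) slices to a regular 32-gon of circumradius 5.200 (√(r²−h²) with h=3.9 from center) (area = (32/2)·5.200²·sin(360°/32) = 84.40 mm²); Subtracting the remaining from the first: starting from the 10.5×7.5 cube (78.75 mm²), the 18.5×16.5 cube at (-2.5, 10.5) misses the remaining region (no effect); the r=6.5 sphere at (2.5, 6) partially overlaps it — only the 44.95 mm² overlap (of its 84.40 mm²) is removed, clipping the outline — area = 33.80 mm². So its area = 33.80 mm². Layer 34 (z = 6.8): the 10.5×7.5 cube contributes its full rectangle (area 78.75 mm²); the 18.5×16.5 cube at (-2.5, 10.5) contributes its full rectangle (area 305.25 mm²); the r=6.5 sphere at (2.5, 6) slices to a regular 32-gon of circumradius 1.600 (√(r²−h²) with h=6.3 from center) (area = (32/2)·1.600²·sin(360°/32) = 7.99 mm²); Taking the first minus the rest: starting from the 10.5×7.5 cube (78.75 mm²), the 18.5×16.5 cube at (-2.5, 10.5) misses the remaining region (no effect); the r=6.5 sphere at (2.5, 6) partially overlaps it — only the 7.92 mm² overlap (of its 7.99 mm²) is removed, clipping the outline — area = 70.83 mm². So its area = 70.83 mm². Layer 34 is larger (70.83 vs 33.80 mm²).

layer 34 (z = 6.8 mm)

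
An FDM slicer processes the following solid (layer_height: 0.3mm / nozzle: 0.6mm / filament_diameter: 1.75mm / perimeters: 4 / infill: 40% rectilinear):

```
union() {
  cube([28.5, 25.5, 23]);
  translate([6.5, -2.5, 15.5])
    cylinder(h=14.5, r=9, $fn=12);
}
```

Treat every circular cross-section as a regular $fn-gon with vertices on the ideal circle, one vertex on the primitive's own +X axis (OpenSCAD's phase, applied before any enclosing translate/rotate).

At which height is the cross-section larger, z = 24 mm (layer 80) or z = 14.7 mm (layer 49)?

Layer 80 (z = 24): the cube is absent (z outside [0, 23]); the cylinder at (6.5, -2.5): section is a regular 12-gon, circumradius r=9 (area = (12/2)·9.000²·sin(360°/12) = 243.00 mm²); Merging all regions: only the r=9 cylinder at (6.5, -2.5) is present, so the union is just that shape — area = 243.00 mm². So its area = 243.00 mm². Layer 49 (z = 14.7): the cube (footprint 28.5×25.5) is included at this height (area 726.75 mm²); the cylinder at (6.5, -2.5) is absent (z outside [15.5, 30]); Taking the union: only the 28.5×25.5 cube is present, so the union is just that shape — area = 726.75 mm². So its area = 726.75 mm². Layer 49 is larger (726.75 vs 243.00 mm²).

layer 49 (z = 14.7 mm)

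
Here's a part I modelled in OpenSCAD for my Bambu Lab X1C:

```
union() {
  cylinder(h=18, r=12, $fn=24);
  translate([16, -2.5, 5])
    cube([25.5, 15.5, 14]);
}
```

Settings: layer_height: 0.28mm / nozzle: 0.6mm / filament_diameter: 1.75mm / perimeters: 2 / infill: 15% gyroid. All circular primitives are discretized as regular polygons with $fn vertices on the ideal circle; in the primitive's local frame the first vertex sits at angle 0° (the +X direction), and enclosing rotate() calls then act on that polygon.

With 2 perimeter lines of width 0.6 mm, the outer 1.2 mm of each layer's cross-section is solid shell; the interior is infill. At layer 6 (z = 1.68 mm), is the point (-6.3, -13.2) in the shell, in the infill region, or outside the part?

outside

At z = 1.68 mm: the r=12 cylinder gives a regular 24-gon of circumradius 12 (constant along its height); the cube at (16, -2.5) does not reach this height (z outside [5, 19]); Merging all regions: only the r=12 cylinder is present, so the union is just that shape — 1 connected region. Overall, the cross-section is a single solid region. The nearest boundary edge runs (-6.00, -10.39)→(-3.11, -11.59); distance from the point to it = 2.71 mm. The point is not inside any of the regions above, so it lies outside the cross-section (2.71 mm from the nearest boundary).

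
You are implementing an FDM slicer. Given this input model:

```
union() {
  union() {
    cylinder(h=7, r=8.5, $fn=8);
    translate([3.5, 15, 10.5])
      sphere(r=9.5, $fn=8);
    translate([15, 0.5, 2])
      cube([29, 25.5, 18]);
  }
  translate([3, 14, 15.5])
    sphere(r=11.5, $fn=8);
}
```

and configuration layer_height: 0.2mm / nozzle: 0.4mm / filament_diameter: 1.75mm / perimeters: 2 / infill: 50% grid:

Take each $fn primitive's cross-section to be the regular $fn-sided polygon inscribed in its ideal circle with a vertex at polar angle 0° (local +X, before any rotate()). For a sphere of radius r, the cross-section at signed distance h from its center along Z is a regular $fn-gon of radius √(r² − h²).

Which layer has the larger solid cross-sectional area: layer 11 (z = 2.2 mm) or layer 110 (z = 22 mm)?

layer 11 (z = 2.2 mm)

Layer 11 (z = 2.2): the cylinder: section is a regular 8-gon, circumradius r=8.5 (area = (8/2)·8.500²·sin(360°/8) = 204.35 mm²); the r=9.5 sphere at (3.5, 15) contributes a regular 8-gon of circumradius √(9.5²−8.3²) = 4.622 (area = (8/2)·4.622²·sin(360°/8) = 60.42 mm²); the cube at (15, 0.5) (footprint 29×25.5) is included at this height (area 739.50 mm²); Combining (union): the 3 present regions are separate (no shared area or edge), so areas and boundary lengths simply add and each stays a separate island — area = 1004.27 mm²; the sphere at (3, 14) is not intersected at this z (|z−center|=13.300 > r=11.5); Merging all regions: only that combined region is present, so the union is just that shape — area = 1004.27 mm². So its area = 1004.27 mm². Layer 110 (z = 22): the cylinder is absent (z outside [0, 7]); the sphere at (3.5, 15) is not intersected at this z (|z−center|=11.500 > r=9.5); the cube at (15, 0.5) does not reach this height (z outside [2, 20]); Combining (union): nothing is present at this height; the r=11.5 sphere at (3, 14) contributes a regular 8-gon of circumradius √(11.5²−6.5²) = 9.487 (area = (8/2)·9.487²·sin(360°/8) = 254.56 mm²); Merging all regions: only the r=11.5 sphere at (3, 14) is present, so the union is just that shape — area = 254.56 mm². So its area = 254.56 mm². Layer 11 is larger (1004.27 vs 254.56 mm²).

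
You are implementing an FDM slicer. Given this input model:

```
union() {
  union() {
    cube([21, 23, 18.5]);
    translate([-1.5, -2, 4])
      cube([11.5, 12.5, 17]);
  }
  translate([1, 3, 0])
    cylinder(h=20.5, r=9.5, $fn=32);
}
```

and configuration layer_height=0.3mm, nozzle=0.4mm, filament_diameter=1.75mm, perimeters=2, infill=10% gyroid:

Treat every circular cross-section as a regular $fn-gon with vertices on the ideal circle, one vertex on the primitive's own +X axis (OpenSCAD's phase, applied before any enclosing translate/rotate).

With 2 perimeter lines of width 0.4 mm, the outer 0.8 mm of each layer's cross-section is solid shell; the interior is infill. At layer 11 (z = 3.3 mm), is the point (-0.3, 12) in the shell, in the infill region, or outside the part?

At z = 3.3 mm: the cube (footprint 21×23) is included at this height; the cube at (-1.5, -2) does not reach this height (z outside [4, 21]); Taking the union: only the 21×23 cube is present, so the union is just that shape — 1 connected region; the r=9.5 cylinder at (1, 3) gives a regular 32-gon of circumradius 9.5 (constant along its height); Merging all regions: the regions partially overlap (shared area 110.80 mm²), so overlapping operands fuse into one piece — 1 connected region. Overall, the cross-section is a single solid region. The nearest boundary edge runs (-0.85, 12.32)→(0.00, 12.40); distance from the point to it = 0.37 mm. The point is inside the cross-section, 0.37 mm from the nearest boundary — within the 0.8 mm shell band (2 × 0.4).

shell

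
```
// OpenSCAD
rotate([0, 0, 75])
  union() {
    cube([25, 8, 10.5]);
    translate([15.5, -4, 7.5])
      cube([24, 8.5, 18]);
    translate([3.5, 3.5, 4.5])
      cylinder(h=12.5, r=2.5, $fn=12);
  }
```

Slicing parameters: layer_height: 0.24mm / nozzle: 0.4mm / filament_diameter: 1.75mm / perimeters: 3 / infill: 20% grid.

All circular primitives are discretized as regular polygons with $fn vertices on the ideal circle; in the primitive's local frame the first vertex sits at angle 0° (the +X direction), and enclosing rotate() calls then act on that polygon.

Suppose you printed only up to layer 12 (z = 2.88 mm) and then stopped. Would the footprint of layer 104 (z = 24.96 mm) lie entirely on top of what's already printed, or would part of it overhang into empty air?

Compare the two slices. At z = 2.88: the cube (footprint 25×8) is included at this height (area 200.00 mm²); the cube at (15.5, -4) is absent (z outside [7.5, 25.5]); the cylinder at (3.5, 3.5) is absent (z outside [4.5, 17]); Taking the union: only the 25×8 cube is present, so the union is just that shape — area = 200.00 mm²; (rotated 75° about Z; rotation is an isometry so areas/perimeters/island counts are preserved). At z = 24.96: the cube does not reach this height (z outside [0, 10.5]); the cube at (15.5, -4) is present — its section is the full 24×8.5 rectangle (area 204.00 mm²); the cylinder at (3.5, 3.5) is not intersected at this z (z outside [4.5, 17]); Merging all regions: only the 24×8.5 cube at (15.5, -4) is present, so the union is just that shape — area = 204.00 mm²; (whole slice rotated 75° about Z — lengths, areas and connectivity unchanged). Checking containment: at z = 24.96 the cross-section extends beyond the z = 2.88 cross-section by about 161.25 mm².

part overhangs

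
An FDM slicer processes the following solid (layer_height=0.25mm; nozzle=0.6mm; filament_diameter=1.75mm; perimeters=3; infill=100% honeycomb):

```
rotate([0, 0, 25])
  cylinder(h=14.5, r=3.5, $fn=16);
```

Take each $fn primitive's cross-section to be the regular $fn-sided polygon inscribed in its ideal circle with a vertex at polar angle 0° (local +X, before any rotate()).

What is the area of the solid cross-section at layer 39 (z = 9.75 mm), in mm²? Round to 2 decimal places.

37.50 mm²

At z = 9.75 mm: the cylinder: section is a regular 16-gon, circumradius r=3.5 (area = (16/2)·3.500²·sin(360°/16) = 37.50 mm²); (rotated 25° about Z; rotation is an isometry so areas/perimeters/island counts are preserved). Overall, the cross-section is a single solid region. Net area = 37.50 mm².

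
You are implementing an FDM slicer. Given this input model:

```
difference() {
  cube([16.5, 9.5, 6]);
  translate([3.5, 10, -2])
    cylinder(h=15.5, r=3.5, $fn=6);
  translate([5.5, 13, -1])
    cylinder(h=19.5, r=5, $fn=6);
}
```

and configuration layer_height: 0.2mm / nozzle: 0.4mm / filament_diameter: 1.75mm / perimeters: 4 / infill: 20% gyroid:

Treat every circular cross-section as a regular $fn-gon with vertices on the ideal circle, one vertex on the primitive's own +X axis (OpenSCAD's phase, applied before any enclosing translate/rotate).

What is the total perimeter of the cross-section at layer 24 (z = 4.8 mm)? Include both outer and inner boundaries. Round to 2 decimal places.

54.92 mm

At z = 4.8 mm: the 16.5×9.5 cube contributes its full rectangle (perimeter 52.00 mm); the r=3.5 cylinder at (3.5, 10) gives a regular 6-gon of circumradius 3.5 (constant along its height) (perimeter = 2·6·3.500·sin(180°/6) = 21.00 mm); the r=5 cylinder at (5.5, 13) contributes a regular 6-gon of circumradius 5 (perimeter = 2·6·5.000·sin(180°/6) = 30.00 mm); Taking the first minus the rest: starting from the 16.5×9.5 cube, the r=3.5 cylinder at (3.5, 10) partially overlaps it — only the 12.56 mm² overlap (of its 31.83 mm²) is removed, clipping the outline; the r=5 cylinder at (5.5, 13) partially overlaps it — only the 1.47 mm² overlap (of its 64.95 mm²) is removed, clipping the outline — boundary = 54.92 mm. Overall, the cross-section is a single solid region. Total boundary length (outer) = 54.92 mm.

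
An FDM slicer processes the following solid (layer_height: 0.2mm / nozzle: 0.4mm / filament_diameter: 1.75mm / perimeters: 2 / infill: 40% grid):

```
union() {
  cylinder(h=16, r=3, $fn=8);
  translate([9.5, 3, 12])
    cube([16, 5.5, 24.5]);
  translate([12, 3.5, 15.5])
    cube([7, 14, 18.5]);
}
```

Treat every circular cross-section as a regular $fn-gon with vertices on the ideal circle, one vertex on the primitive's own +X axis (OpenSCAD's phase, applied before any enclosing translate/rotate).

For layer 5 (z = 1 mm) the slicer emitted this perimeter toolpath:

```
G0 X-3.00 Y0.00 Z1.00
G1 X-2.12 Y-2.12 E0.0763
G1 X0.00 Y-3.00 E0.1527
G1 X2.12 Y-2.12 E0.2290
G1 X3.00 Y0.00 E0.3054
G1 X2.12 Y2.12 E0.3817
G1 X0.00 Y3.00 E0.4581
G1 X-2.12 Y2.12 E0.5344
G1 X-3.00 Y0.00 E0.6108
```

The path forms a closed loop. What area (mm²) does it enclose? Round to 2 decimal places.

25.44 mm²

Apply the shoelace formula to the sequence of (X, Y) vertices; enclosed area = 25.44 mm².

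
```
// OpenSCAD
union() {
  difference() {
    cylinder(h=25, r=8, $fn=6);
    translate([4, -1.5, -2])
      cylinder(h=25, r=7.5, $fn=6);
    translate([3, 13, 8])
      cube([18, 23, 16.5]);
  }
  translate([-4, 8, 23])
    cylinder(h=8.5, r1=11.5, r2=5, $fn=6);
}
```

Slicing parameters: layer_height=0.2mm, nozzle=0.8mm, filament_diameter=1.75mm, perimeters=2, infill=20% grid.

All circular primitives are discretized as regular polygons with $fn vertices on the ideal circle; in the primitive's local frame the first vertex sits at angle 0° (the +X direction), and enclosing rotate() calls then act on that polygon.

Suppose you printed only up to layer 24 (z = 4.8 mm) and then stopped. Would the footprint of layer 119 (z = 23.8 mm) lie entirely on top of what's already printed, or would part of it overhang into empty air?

Compare the two slices. At z = 4.8: the cylinder: section is a regular 6-gon, circumradius r=8 (area = (6/2)·8.000²·sin(360°/6) = 166.28 mm²); the cylinder at (4, -1.5): section is a regular 6-gon, circumradius r=7.5 (area = (6/2)·7.500²·sin(360°/6) = 146.14 mm²); the cube at (3, 13) is absent (z outside [8, 24.5]); Taking the first minus the rest: starting from the r=8 cylinder (166.28 mm²), the r=7.5 cylinder at (4, -1.5) partially overlaps it — only the 95.38 mm² overlap (of its 146.14 mm²) is removed, clipping the outline — area = 70.90 mm²; the cone at (-4, 8) does not reach this height (z outside [23, 31.5]); Merging all regions: only that combined region is present, so the union is just that shape — area = 70.90 mm². At z = 23.8: the cylinder: section is a regular 6-gon, circumradius r=8 (area = (6/2)·8.000²·sin(360°/6) = 166.28 mm²); the cylinder at (4, -1.5) is absent (z outside [-2, 23]); the cube at (3, 13) (footprint 18×23) is included at this height (area 414.00 mm²); After the difference (first − rest): starting from the r=8 cylinder (166.28 mm²), the 18×23 cube at (3, 13) misses the remaining region (no effect) — area = 166.28 mm²; the cone at (-4, 8) contributes a regular 6-gon of circumradius 10.888 (interpolated between r1=11.5 and r2=5 at t=0.094) (area = (6/2)·10.888²·sin(360°/6) = 308.01 mm²); Combining (union): the regions partially overlap — summed areas 474.29 mm² minus the doubly-counted overlap 82.42 mm² gives 391.87 mm² — area = 391.87 mm². Checking containment: at z = 23.8 the cross-section extends beyond the z = 4.8 cross-section by about 320.97 mm².

part overhangs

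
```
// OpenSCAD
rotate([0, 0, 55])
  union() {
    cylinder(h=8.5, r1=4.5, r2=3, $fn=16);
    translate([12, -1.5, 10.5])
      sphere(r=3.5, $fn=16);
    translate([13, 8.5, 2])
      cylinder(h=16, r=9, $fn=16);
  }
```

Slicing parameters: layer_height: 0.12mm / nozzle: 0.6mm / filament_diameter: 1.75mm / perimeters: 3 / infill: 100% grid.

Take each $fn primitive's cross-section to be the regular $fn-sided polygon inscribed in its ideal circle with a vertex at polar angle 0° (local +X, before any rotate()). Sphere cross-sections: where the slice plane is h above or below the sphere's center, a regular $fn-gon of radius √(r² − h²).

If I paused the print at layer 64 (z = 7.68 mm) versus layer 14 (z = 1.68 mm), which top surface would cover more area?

Layer 64 (z = 7.68): the cone (r1=4.5→r2=3) has section circumradius 3.145 here — a regular 16-gon (area = (16/2)·3.145²·sin(360°/16) = 30.28 mm²); the sphere at (12, -1.5): section is a regular 16-gon, circumradius = √(r²−h²) = √(3.5²−2.82²) = 2.073 (area = (16/2)·2.073²·sin(360°/16) = 13.16 mm²); the r=9 cylinder at (13, 8.5) contributes a regular 16-gon of circumradius 9 (area = (16/2)·9.000²·sin(360°/16) = 247.98 mm²); Combining (union): the regions partially overlap — summed areas 291.41 mm² minus the doubly-counted overlap 1.92 mm² gives 289.49 mm² — area = 289.49 mm²; (whole slice rotated 55° about Z — lengths, areas and connectivity unchanged). So its area = 289.49 mm². Layer 14 (z = 1.68): the cone contributes a regular 16-gon of circumradius 4.204 (interpolated between r1=4.5 and r2=3 at t=0.198) (area = (16/2)·4.204²·sin(360°/16) = 54.10 mm²); the sphere at (12, -1.5) is absent (|z−center|=8.820 > r=3.5); the cylinder at (13, 8.5) is not intersected at this z (z outside [2, 18]); Combining (union): only the cone is present, so the union is just that shape — area = 54.10 mm²; (whole slice rotated 55° about Z — lengths, areas and connectivity unchanged). So its area = 54.10 mm². Layer 64 is larger (289.49 vs 54.10 mm²).

layer 64 (z = 7.68 mm)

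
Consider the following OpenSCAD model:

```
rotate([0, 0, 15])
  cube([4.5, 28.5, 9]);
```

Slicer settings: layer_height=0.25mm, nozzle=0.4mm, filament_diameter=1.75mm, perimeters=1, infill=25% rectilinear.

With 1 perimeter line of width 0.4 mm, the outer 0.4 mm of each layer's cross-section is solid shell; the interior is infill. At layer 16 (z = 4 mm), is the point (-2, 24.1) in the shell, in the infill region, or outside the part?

shell

At z = 4 mm: the 4.5×28.5 cube contributes its full rectangle; (rotated 15° about Z; rotation is an isometry so areas/perimeters/island counts are preserved). Overall, the cross-section is a single solid region. Undo the 15° rotation: the query point maps to (4.306, 23.796) in the un-rotated model frame. The nearest boundary edge runs (4.50, 0.00)→(4.50, 28.50); distance from the point to it = 0.19 mm. The point is inside the cross-section, 0.19 mm from the nearest boundary — within the 0.4 mm shell band (1 × 0.4).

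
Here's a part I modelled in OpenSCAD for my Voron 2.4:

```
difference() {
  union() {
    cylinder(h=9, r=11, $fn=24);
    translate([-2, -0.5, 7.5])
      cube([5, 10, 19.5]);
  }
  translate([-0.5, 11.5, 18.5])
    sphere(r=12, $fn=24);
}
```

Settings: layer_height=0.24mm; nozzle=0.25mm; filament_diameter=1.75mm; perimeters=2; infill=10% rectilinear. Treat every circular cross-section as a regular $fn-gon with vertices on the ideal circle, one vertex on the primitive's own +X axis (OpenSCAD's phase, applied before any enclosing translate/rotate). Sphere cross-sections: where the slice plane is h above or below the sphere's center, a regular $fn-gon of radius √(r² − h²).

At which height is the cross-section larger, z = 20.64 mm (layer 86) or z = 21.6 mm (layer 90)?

layer 90 (z = 21.6 mm)

Layer 86 (z = 20.64): the cylinder is not intersected at this z (z outside [0, 9]); the cube at (-2, -0.5) (footprint 5×10) is included at this height (area 50.00 mm²); Combining (union): only the 5×10 cube at (-2, -0.5) is present, so the union is just that shape — area = 50.00 mm²; the sphere at (-0.5, 11.5): section is a regular 24-gon, circumradius = √(r²−h²) = √(12²−2.14²) = 11.808 (area = (24/2)·11.808²·sin(360°/24) = 433.02 mm²); After the difference (first − rest): starting from the result so far (50.00 mm²), the r=12 sphere at (-0.5, 11.5) partially overlaps it — only the 48.06 mm² overlap (of its 433.02 mm²) is removed, clipping the outline — area = 1.94 mm². So its area = 1.94 mm². Layer 90 (z = 21.6): the cylinder does not reach this height (z outside [0, 9]); the cube at (-2, -0.5) is present — its section is the full 5×10 rectangle (area 50.00 mm²); Combining (union): only the 5×10 cube at (-2, -0.5) is present, so the union is just that shape — area = 50.00 mm²; the r=12 sphere at (-0.5, 11.5) contributes a regular 24-gon of circumradius √(12²−3.1²) = 11.593 (area = (24/2)·11.593²·sin(360°/24) = 417.39 mm²); Taking the first minus the rest: starting from that combined region (50.00 mm²), the r=12 sphere at (-0.5, 11.5) partially overlaps it — only the 46.97 mm² overlap (of its 417.39 mm²) is removed, clipping the outline — area = 3.03 mm². So its area = 3.03 mm². Layer 90 is larger (3.03 vs 1.94 mm²).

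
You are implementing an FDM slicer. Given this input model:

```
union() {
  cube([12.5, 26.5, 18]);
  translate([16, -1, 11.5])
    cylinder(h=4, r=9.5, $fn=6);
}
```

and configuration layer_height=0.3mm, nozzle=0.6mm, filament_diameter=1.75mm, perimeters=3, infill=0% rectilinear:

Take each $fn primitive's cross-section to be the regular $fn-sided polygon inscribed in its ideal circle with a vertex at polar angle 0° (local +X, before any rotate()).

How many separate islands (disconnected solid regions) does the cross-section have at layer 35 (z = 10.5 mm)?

1

At z = 10.5 mm: the cube is present — its section is the full 12.5×26.5 rectangle; the cylinder at (16, -1) does not reach this height (z outside [11.5, 15.5]); Taking the union: only the 12.5×26.5 cube is present, so the union is just that shape — 1 connected region. Overall, the cross-section is a single solid region. Island count = 1.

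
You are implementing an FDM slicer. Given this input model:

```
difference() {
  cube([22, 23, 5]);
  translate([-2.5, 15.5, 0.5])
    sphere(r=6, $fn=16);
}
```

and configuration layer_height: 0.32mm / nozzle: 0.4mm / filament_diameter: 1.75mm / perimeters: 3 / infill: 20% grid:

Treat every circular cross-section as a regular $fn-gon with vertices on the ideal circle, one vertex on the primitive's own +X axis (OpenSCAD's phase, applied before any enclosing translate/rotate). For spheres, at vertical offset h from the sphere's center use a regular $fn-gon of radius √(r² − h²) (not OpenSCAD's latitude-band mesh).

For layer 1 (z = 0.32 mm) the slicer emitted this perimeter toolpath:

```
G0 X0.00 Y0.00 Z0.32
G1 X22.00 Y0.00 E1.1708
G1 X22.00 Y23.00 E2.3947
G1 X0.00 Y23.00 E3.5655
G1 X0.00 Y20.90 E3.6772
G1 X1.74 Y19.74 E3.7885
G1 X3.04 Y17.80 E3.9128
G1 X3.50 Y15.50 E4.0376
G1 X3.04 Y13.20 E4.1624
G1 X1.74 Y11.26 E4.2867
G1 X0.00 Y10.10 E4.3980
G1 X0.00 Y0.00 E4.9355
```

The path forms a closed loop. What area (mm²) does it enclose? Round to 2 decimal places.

Apply the shoelace formula to the sequence of (X, Y) vertices; enclosed area = 479.67 mm².

479.67 mm²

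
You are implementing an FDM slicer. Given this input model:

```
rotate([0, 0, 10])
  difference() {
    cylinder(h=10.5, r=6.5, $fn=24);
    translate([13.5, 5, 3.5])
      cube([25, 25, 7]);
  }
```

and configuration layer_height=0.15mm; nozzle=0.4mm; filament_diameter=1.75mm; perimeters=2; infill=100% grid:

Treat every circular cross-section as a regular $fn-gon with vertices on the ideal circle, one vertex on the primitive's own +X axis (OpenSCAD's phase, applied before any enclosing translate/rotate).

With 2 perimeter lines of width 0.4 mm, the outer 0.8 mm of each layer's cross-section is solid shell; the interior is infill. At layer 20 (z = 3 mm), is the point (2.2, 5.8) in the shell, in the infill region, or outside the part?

At z = 3 mm: the r=6.5 cylinder gives a regular 24-gon of circumradius 6.5 (constant along its height); the cube at (13.5, 5) is absent (z outside [3.5, 10.5]); Subtracting the remaining from the first: none of the subtracted shapes is present at this height, so the r=6.5 cylinder is unchanged — 1 connected region; (whole slice rotated 10° about Z — lengths, areas and connectivity unchanged). Overall, the cross-section is a single solid region. Undo the 10° rotation: the query point maps to (3.174, 5.330) in the un-rotated model frame. The nearest boundary edge runs (4.60, 4.60)→(3.25, 5.63); distance from the point to it = 0.28 mm. The point is inside the cross-section, 0.28 mm from the nearest boundary — within the 0.8 mm shell band (2 × 0.4).

shell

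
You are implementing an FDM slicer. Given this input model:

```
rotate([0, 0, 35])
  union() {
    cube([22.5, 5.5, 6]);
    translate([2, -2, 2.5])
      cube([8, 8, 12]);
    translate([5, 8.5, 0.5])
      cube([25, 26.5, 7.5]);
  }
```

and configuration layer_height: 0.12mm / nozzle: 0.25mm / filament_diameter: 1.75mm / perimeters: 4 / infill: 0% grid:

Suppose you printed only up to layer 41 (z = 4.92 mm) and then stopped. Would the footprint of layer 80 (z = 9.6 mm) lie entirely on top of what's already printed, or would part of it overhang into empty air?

Compare the two slices. At z = 4.92: the 22.5×5.5 cube contributes its full rectangle (area 123.75 mm²); the cube at (2, -2) is present — its section is the full 8×8 rectangle (area 64.00 mm²); the cube at (5, 8.5) is present — its section is the full 25×26.5 rectangle (area 662.50 mm²); Merging all regions: the regions partially overlap — summed areas 850.25 mm² minus the doubly-counted overlap 44.00 mm² gives 806.25 mm² — area = 806.25 mm²; (rotated 35° about Z; rotation is an isometry so areas/perimeters/island counts are preserved). At z = 9.6: the cube is not intersected at this z (z outside [0, 6]); the cube at (2, -2) (footprint 8×8) is included at this height (area 64.00 mm²); the cube at (5, 8.5) is not intersected at this z (z outside [0.5, 8]); Combining (union): only the 8×8 cube at (2, -2) is present, so the union is just that shape — area = 64.00 mm²; (whole slice rotated 35° about Z — lengths, areas and connectivity unchanged). Checking containment: the cross-section at z = 9.6 is a subset of the cross-section at z = 4.92.

entirely on top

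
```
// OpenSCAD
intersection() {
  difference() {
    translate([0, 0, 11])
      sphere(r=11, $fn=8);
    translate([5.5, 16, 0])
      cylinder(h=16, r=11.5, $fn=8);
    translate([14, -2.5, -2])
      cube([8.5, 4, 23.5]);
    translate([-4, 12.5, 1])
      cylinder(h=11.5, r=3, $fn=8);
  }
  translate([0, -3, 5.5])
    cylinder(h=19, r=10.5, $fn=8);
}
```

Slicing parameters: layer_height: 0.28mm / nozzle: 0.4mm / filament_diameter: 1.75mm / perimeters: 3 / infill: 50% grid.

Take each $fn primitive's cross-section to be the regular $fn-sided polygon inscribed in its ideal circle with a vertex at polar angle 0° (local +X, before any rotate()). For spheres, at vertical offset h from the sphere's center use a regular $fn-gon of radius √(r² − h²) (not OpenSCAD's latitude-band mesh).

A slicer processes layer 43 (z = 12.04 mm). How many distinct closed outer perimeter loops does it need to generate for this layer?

At z = 12.04 mm: the sphere: section is a regular 8-gon, circumradius = √(r²−h²) = √(11²−1.04²) = 10.951; the cylinder at (5.5, 16): section is a regular 8-gon, circumradius r=11.5; the 8.5×4 cube at (14, -2.5) contributes its full rectangle; the cylinder at (-4, 12.5): section is a regular 8-gon, circumradius r=3; Subtracting the remaining from the first: starting from the r=11 sphere, the r=11.5 cylinder at (5.5, 16) partially overlaps it — only the 39.99 mm² overlap (of its 374.06 mm²) is removed, clipping the outline; the 8.5×4 cube at (14, -2.5) misses the remaining region (no effect); the r=3 cylinder at (-4, 12.5) misses the remaining region (no effect) — 1 connected region; the r=10.5 cylinder at (0, -3) gives a regular 8-gon of circumradius 10.5 (constant along its height); After intersecting: the r=10.5 cylinder at (0, -3) partially overlaps the result so far; clipping to the common part keeps 258.17 mm² — 1 connected region. The result has 1 disconnected region.

1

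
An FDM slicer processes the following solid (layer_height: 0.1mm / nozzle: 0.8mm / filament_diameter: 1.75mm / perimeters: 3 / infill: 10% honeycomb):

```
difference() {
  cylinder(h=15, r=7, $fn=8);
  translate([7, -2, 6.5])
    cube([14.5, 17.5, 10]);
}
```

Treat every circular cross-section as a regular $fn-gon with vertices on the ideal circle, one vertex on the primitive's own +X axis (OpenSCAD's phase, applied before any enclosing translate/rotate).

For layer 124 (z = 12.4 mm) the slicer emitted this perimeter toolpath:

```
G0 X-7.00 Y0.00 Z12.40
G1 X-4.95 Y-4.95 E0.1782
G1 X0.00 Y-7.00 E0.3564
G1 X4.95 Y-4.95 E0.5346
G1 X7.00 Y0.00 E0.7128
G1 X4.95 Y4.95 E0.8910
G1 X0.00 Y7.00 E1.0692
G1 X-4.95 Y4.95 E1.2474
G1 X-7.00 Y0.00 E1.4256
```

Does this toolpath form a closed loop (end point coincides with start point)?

yes

Start point (G0): (-7.00, 0.00). End point (last G1): the path returns to the start — closed.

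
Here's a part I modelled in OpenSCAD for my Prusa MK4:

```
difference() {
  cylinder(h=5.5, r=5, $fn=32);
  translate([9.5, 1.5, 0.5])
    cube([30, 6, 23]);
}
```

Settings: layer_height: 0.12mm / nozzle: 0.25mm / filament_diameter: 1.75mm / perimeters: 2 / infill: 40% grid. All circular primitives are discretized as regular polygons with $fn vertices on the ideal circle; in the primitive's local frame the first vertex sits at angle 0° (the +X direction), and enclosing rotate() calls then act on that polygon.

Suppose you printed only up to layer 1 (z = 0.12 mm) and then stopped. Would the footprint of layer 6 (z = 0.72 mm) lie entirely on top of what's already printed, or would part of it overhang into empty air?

Compare the two slices. At z = 0.12: the r=5 cylinder gives a regular 32-gon of circumradius 5 (constant along its height) (area = (32/2)·5.000²·sin(360°/32) = 78.04 mm²); the cube at (9.5, 1.5) is not intersected at this z (z outside [0.5, 23.5]); After the difference (first − rest): none of the subtracted shapes is present at this height, so the r=5 cylinder is unchanged — area = 78.04 mm². At z = 0.72: the r=5 cylinder gives a regular 32-gon of circumradius 5 (constant along its height) (area = (32/2)·5.000²·sin(360°/32) = 78.04 mm²); the cube at (9.5, 1.5) (footprint 30×6) is included at this height (area 180.00 mm²); Subtracting the remaining from the first: starting from the r=5 cylinder (78.04 mm²), the 30×6 cube at (9.5, 1.5) misses the remaining region (no effect) — area = 78.04 mm². Checking containment: the cross-section at z = 0.72 is a subset of the cross-section at z = 0.12.

entirely on top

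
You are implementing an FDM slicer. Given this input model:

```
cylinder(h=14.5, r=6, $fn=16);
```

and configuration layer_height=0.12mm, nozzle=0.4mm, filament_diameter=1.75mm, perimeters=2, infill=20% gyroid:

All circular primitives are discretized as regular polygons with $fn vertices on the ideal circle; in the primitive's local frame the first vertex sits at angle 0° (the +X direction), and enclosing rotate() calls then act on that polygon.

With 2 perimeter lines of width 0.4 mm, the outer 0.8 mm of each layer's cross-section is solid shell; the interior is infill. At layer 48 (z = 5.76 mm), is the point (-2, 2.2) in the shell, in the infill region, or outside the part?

At z = 5.76 mm: the r=6 cylinder contributes a regular 16-gon of circumradius 6. Overall, the cross-section is a single solid region. The nearest boundary edge runs (-2.30, 5.54)→(-4.24, 4.24); distance from the point to it = 2.94 mm. The point is inside the cross-section and 2.94 mm from the nearest boundary — more than the 0.8 mm shell width (2 × 0.4), so it's in the infill interior.

infill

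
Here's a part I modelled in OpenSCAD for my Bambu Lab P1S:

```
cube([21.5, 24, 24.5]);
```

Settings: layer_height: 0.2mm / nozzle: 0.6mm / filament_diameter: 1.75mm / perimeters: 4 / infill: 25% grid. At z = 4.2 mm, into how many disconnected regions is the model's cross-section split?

1

At z = 4.2 mm: the cube (footprint 21.5×24) is included at this height. The result has 1 disconnected region.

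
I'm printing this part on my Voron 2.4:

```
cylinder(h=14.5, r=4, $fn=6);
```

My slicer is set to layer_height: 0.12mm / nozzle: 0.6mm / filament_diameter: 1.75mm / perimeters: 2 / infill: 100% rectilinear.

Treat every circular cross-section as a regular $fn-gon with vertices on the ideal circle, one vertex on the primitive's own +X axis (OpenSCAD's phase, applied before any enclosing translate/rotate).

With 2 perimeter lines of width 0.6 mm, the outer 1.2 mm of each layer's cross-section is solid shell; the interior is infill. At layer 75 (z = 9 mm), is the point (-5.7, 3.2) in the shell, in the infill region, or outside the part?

outside

At z = 9 mm: the cylinder: section is a regular 6-gon, circumradius r=4. Overall, the cross-section is a single solid region. The nearest boundary edge runs (-2.00, 3.46)→(-4.00, 0.00); distance from the point to it = 3.07 mm. The point is not inside any of the regions above, so it lies outside the cross-section (3.07 mm from the nearest boundary).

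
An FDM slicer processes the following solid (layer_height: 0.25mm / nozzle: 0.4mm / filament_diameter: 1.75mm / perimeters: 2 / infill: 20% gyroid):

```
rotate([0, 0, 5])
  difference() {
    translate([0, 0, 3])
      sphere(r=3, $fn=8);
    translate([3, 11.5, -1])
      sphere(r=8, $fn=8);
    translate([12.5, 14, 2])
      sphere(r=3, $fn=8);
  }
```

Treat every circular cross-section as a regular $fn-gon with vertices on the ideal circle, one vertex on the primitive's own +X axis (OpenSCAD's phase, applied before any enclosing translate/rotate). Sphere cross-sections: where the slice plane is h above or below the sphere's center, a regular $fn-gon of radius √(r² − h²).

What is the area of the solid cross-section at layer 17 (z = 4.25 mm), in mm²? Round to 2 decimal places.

21.04 mm²

At z = 4.25 mm: the sphere: section is a regular 8-gon, circumradius = √(r²−h²) = √(3²−1.25²) = 2.727 (area = (8/2)·2.727²·sin(360°/8) = 21.04 mm²); the sphere at (3, 11.5): section is a regular 8-gon, circumradius = √(r²−h²) = √(8²−5.25²) = 6.036 (area = (8/2)·6.036²·sin(360°/8) = 103.06 mm²); the sphere at (12.5, 14): section is a regular 8-gon, circumradius = √(r²−h²) = √(3²−2.25²) = 1.984 (area = (8/2)·1.984²·sin(360°/8) = 11.14 mm²); Subtracting the remaining from the first: starting from the r=3 sphere (21.04 mm²), the r=8 sphere at (3, 11.5) misses the remaining region (no effect); the r=3 sphere at (12.5, 14) misses the remaining region (no effect) — area = 21.04 mm²; (whole slice rotated 5° about Z — lengths, areas and connectivity unchanged). Overall, the cross-section is a single solid region. Net area = 21.04 mm².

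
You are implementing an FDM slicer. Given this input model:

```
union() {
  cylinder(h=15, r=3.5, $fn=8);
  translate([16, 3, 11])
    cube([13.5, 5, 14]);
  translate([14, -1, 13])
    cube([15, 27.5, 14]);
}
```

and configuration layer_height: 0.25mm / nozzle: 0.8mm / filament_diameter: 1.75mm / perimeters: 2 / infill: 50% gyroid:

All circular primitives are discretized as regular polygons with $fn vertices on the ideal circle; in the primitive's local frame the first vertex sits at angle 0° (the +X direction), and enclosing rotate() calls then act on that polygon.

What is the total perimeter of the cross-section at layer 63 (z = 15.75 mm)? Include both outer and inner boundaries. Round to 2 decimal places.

At z = 15.75 mm: the cylinder is absent (z outside [0, 15]); the 13.5×5 cube at (16, 3) contributes its full rectangle (perimeter 37.00 mm); the cube at (14, -1) (footprint 15×27.5) is included at this height (perimeter 85.00 mm); Combining (union): the regions partially overlap (shared area 65.00 mm²), so the edge portions inside another operand are dropped and the merged outline is re-measured after clipping — boundary = 86.00 mm. Overall, the cross-section is a single solid region. Total boundary length (outer) = 86.00 mm.

86.00 mm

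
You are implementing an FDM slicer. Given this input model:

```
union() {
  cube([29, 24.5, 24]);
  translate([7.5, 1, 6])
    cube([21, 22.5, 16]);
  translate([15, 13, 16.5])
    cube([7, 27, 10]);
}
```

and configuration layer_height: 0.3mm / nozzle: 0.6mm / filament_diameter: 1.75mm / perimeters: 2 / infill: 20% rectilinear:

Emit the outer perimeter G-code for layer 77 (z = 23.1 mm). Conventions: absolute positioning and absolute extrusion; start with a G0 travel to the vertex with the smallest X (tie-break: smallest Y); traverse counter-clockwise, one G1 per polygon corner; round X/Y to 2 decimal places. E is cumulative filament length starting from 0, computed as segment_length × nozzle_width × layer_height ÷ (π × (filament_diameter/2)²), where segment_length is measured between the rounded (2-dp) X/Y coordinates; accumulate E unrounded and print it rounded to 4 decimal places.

At z = 23.1 mm: the cube is present — its section is the full 29×24.5 rectangle; the cube at (7.5, 1) is absent (z outside [6, 22]); the 7×27 cube at (15, 13) contributes its full rectangle; Taking the union: the regions partially overlap (shared area 80.50 mm²), so overlapping operands fuse into one piece — 1 connected region. The outline is a single polygon with 8 vertices. Extrusion per mm of travel: 0.6 × 0.3 / (π × 0.875²) = 0.074835. Accumulating E over each segment gives final E = 10.3273.

G0 X0.00 Y0.00 Z23.10
G1 X29.00 Y0.00 E2.1702
G1 X29.00 Y24.50 E4.0037
G1 X22.00 Y24.50 E4.5275
G1 X22.00 Y40.00 E5.6875
G1 X15.00 Y40.00 E6.2113
G1 X15.00 Y24.50 E7.3713
G1 X0.00 Y24.50 E8.4938
G1 X0.00 Y0.00 E10.3273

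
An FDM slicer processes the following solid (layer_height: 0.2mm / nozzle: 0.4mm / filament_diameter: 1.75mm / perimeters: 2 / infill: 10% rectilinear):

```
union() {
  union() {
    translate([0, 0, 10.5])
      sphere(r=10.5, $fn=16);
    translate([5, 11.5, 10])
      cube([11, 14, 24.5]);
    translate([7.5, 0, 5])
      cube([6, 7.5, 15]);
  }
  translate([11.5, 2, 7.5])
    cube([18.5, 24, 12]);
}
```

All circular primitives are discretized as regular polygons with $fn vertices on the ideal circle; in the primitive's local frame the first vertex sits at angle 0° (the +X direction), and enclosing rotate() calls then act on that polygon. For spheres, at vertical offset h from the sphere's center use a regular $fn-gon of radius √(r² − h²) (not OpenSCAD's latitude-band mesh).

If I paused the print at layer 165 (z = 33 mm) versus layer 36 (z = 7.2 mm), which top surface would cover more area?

layer 36 (z = 7.2 mm)

Layer 165 (z = 33): the sphere does not reach this height (|z−center|=22.500 > r=10.5); the 11×14 cube at (5, 11.5) contributes its full rectangle (area 154.00 mm²); the cube at (7.5, 0) is not intersected at this z (z outside [5, 20]); Combining (union): only the 11×14 cube at (5, 11.5) is present, so the union is just that shape — area = 154.00 mm²; the cube at (11.5, 2) does not reach this height (z outside [7.5, 19.5]); Merging all regions: only that combined region is present, so the union is just that shape — area = 154.00 mm². So its area = 154.00 mm². Layer 36 (z = 7.2): the r=10.5 sphere contributes a regular 16-gon of circumradius √(10.5²−3.3²) = 9.968 (area = (16/2)·9.968²·sin(360°/16) = 304.19 mm²); the cube at (5, 11.5) is absent (z outside [10, 34.5]); the cube at (7.5, 0) is present — its section is the full 6×7.5 rectangle (area 45.00 mm²); Combining (union): the regions partially overlap — summed areas 349.19 mm² minus the doubly-counted overlap 10.15 mm² gives 339.03 mm² — area = 339.03 mm²; the cube at (11.5, 2) is absent (z outside [7.5, 19.5]); Taking the union: only the result so far is present, so the union is just that shape — area = 339.03 mm². So its area = 339.03 mm². Layer 36 is larger (339.03 vs 154.00 mm²).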